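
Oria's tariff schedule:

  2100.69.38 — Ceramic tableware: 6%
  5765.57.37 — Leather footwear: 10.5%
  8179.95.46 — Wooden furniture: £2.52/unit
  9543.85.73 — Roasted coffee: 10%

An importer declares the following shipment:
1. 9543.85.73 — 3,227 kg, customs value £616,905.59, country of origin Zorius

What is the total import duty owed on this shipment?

£61,690.56

Line 1 (9543.85.73, Zorius, 3,227 kg, £616,905.59):
Base rate for 9543.85.73 is 10%.
Duty = £616,905.59 × 10% = £61,690.56.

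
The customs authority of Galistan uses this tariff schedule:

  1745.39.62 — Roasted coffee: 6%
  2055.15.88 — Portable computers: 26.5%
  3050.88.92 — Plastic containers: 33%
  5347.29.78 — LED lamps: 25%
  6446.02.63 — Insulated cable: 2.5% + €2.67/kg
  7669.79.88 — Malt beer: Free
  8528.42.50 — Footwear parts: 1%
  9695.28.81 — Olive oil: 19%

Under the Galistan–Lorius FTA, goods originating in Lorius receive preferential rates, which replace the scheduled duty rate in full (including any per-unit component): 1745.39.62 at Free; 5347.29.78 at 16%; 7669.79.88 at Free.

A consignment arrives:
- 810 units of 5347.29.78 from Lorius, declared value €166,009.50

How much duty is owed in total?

€26,561.52

Line 1 (5347.29.78, Lorius, 810 units, €166,009.50):
Base rate for 5347.29.78 is 25%.
Origin Lorius qualifies under the Galistan–Lorius agreement and 5347.29.78 is covered: preferential rate 16% applies instead.
Duty = €166,009.50 × 16% = €26,561.52.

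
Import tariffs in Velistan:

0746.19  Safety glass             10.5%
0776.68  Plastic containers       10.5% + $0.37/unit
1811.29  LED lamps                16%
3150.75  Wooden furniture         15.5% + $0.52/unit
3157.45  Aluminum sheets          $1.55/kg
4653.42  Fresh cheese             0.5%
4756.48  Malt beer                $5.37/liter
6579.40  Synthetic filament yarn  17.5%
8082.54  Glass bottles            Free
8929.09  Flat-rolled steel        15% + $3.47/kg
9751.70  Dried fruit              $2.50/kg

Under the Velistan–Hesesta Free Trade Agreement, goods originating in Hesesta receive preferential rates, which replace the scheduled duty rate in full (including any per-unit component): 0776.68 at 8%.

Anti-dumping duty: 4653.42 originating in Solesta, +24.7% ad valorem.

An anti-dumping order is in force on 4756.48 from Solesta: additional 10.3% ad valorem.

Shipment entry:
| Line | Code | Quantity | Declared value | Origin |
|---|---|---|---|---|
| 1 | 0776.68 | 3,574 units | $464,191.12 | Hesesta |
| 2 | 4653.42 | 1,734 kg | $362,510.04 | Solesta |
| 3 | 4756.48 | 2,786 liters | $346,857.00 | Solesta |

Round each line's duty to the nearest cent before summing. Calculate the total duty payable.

$179,174.91

Line 1 (0776.68, Hesesta, 3,574 units, $464,191.12):
Base rate for 0776.68 is 10.5% + $0.37/unit.
Origin Hesesta qualifies under the Velistan–Hesesta agreement and 0776.68 is covered: preferential rate 8% applies instead.
Duty = $464,191.12 × 8% = $37,135.29.
Line 2 (4653.42, Solesta, 1,734 kg, $362,510.04):
Base rate for 4653.42 is 0.5%.
Additional duty on 4653.42 from Solesta: +24.7%. Applied ad valorem rate: 0.5% + 24.7% = 25.2%.
Duty = $362,510.04 × 25.2% = $91,352.53.
Line 3 (4756.48, Solesta, 2,786 liters, $346,857.00):
Base rate for 4756.48 is $5.37/liter.
Additional duty on 4756.48 from Solesta: +10.3% ad valorem. Applied ad valorem rate = 10.3%.
Duty = $346,857.00 × 10.3% + 2,786 × $5.37 = $50,687.09.
Total = $37,135.29 + $91,352.53 + $50,687.09 = $179,174.91.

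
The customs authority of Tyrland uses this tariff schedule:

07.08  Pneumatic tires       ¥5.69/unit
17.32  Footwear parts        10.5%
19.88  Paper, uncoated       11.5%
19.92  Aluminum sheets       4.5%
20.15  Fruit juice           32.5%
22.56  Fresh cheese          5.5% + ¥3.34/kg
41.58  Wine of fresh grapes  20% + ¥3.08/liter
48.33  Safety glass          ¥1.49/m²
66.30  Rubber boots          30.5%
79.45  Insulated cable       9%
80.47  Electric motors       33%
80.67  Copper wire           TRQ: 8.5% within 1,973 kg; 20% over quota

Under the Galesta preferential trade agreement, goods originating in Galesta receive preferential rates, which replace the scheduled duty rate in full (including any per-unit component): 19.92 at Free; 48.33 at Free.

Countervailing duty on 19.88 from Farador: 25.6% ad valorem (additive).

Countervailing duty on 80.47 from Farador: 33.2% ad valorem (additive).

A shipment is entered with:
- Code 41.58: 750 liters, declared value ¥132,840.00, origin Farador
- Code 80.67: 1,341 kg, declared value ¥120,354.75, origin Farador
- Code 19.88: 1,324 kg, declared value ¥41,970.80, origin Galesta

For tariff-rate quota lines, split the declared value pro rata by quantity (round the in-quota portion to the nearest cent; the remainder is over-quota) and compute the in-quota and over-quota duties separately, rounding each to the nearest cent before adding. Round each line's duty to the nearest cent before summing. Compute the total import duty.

Line 1 (41.58, Farador, 750 liters, ¥132,840.00):
Base rate for 41.58 is 20% + ¥3.08/liter.
Duty = ¥132,840.00 × 20% + 750 × ¥3.08 = ¥28,878.00.
Line 2 (80.67, Farador, 1,341 kg, ¥120,354.75):
Code 80.67 is under a tariff-rate quota (threshold 1,973 kg). Quantity 1,341 kg is within the quota, so the in-quota rate 8.5% applies to the full value.
Duty = ¥120,354.75 × 8.5% = ¥10,230.15.
Line 3 (19.88, Galesta, 1,324 kg, ¥41,970.80):
Base rate for 19.88 is 11.5%.
Origin Galesta is the FTA partner but 19.88 is not on the preference list; base rate stands.
The additional-duty order on 19.88 targets Farador, not Galesta; it does not apply.
Duty = ¥41,970.80 × 11.5% = ¥4,826.64.
Total = ¥28,878.00 + ¥10,230.15 + ¥4,826.64 = ¥43,934.79.

¥43,934.79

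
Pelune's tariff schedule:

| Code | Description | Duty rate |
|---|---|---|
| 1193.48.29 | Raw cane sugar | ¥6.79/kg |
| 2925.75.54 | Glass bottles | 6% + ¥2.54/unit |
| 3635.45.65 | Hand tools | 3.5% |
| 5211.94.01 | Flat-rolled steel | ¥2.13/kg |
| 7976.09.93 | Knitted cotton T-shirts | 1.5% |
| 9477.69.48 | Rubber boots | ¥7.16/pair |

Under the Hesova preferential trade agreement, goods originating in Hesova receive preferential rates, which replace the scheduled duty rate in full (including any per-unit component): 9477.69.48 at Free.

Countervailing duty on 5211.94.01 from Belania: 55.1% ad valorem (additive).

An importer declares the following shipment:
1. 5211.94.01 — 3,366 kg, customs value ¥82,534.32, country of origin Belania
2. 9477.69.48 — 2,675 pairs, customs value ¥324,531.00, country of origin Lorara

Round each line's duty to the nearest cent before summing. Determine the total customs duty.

¥71,798.99

Line 1 (5211.94.01, Belania, 3,366 kg, ¥82,534.32):
Base rate for 5211.94.01 is ¥2.13/kg.
Additional duty on 5211.94.01 from Belania: +55.1% ad valorem. Applied ad valorem rate = 55.1%.
Duty = ¥82,534.32 × 55.1% + 3,366 × ¥2.13 = ¥52,645.99.
Line 2 (9477.69.48, Lorara, 2,675 pairs, ¥324,531.00):
Base rate for 9477.69.48 is ¥7.16/pair.
9477.69.48 has an FTA preferential rate, but origin Lorara is not Hesova; base rate stands.
Duty = 2,675 × ¥7.16 = ¥19,153.00.
Total = ¥52,645.99 + ¥19,153.00 = ¥71,798.99.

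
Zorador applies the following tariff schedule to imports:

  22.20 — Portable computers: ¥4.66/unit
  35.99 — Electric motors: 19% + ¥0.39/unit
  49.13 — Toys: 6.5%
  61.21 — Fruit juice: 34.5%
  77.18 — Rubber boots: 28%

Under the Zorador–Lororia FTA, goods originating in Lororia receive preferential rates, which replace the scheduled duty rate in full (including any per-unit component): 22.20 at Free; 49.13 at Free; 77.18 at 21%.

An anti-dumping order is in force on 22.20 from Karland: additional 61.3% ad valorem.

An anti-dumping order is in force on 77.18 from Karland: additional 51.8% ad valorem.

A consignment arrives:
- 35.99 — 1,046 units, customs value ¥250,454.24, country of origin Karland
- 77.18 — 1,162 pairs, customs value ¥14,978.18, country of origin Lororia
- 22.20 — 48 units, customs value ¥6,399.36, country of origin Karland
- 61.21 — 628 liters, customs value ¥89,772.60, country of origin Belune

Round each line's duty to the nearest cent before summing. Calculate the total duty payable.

¥86,257.71

Line 1 (35.99, Karland, 1,046 units, ¥250,454.24):
Base rate for 35.99 is 19% + ¥0.39/unit.
Duty = ¥250,454.24 × 19% + 1,046 × ¥0.39 = ¥47,994.25.
Line 2 (77.18, Lororia, 1,162 pairs, ¥14,978.18):
Base rate for 77.18 is 28%.
Origin Lororia qualifies under the Zorador–Lororia agreement and 77.18 is covered: preferential rate 21% applies instead.
The additional-duty order on 77.18 targets Karland, not Lororia; it does not apply.
Duty = ¥14,978.18 × 21% = ¥3,145.42.
Line 3 (22.20, Karland, 48 units, ¥6,399.36):
Base rate for 22.20 is ¥4.66/unit.
22.20 has an FTA preferential rate, but origin Karland is not Lororia; base rate stands.
Additional duty on 22.20 from Karland: +61.3% ad valorem. Applied ad valorem rate = 61.3%.
Duty = ¥6,399.36 × 61.3% + 48 × ¥4.66 = ¥4,146.49.
Line 4 (61.21, Belune, 628 liters, ¥89,772.60):
Base rate for 61.21 is 34.5%.
Duty = ¥89,772.60 × 34.5% = ¥30,971.55.
Total = ¥47,994.25 + ¥3,145.42 + ¥4,146.49 + ¥30,971.55 = ¥86,257.71.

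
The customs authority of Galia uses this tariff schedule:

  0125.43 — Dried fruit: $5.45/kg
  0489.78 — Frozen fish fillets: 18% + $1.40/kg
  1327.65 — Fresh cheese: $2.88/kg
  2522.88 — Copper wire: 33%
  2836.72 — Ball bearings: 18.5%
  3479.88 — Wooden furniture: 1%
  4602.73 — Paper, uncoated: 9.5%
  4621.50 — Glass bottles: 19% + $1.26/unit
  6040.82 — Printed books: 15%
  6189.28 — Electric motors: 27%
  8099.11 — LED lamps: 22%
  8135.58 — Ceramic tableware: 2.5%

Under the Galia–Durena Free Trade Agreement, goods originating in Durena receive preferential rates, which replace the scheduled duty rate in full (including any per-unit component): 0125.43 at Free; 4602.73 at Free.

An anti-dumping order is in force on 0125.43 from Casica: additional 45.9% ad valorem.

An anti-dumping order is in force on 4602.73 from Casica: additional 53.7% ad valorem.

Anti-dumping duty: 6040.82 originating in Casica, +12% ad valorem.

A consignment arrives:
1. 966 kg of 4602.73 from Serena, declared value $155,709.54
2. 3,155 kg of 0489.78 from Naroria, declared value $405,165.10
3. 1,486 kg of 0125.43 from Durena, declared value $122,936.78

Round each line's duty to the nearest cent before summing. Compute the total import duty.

Line 1 (4602.73, Serena, 966 kg, $155,709.54):
Base rate for 4602.73 is 9.5%.
4602.73 has an FTA preferential rate, but origin Serena is not Durena; base rate stands.
The additional-duty order on 4602.73 targets Casica, not Serena; it does not apply.
Duty = $155,709.54 × 9.5% = $14,792.41.
Line 2 (0489.78, Naroria, 3,155 kg, $405,165.10):
Base rate for 0489.78 is 18% + $1.40/kg.
Duty = $405,165.10 × 18% + 3,155 × $1.40 = $77,346.72.
Line 3 (0125.43, Durena, 1,486 kg, $122,936.78):
Base rate for 0125.43 is $5.45/kg.
Origin Durena qualifies under the Galia–Durena agreement and 0125.43 is covered: preferential rate Free applies instead.
The additional-duty order on 0125.43 targets Casica, not Durena; it does not apply.
Duty = $122,936.78 × 0% = $0.00.
Total = $14,792.41 + $77,346.72 + $0.00 = $92,139.13.

$92,139.13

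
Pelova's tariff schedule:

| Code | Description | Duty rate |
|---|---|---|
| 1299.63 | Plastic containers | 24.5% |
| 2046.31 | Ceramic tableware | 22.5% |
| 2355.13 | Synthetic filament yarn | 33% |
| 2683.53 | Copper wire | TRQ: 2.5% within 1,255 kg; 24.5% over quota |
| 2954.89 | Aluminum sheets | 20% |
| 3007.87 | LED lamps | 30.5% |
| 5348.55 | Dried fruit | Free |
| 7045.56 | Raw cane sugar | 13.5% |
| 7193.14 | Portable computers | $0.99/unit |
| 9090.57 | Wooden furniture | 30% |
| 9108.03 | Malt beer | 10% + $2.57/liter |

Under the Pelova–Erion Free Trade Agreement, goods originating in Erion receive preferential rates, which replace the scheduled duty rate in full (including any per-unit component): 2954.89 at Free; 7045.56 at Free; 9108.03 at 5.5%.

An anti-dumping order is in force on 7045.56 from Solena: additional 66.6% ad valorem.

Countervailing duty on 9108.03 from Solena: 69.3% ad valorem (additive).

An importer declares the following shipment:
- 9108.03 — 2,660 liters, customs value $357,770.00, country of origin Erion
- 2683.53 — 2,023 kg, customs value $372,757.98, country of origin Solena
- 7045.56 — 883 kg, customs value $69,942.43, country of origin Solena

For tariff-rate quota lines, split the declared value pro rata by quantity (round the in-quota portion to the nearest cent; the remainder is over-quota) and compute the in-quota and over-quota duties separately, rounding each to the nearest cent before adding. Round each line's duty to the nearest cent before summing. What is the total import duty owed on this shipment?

Line 1 (9108.03, Erion, 2,660 liters, $357,770.00):
Base rate for 9108.03 is 10% + $2.57/liter.
Origin Erion qualifies under the Pelova–Erion agreement and 9108.03 is covered: preferential rate 5.5% applies instead.
The additional-duty order on 9108.03 targets Solena, not Erion; it does not apply.
Duty = $357,770.00 × 5.5% = $19,677.35.
Line 2 (2683.53, Solena, 2,023 kg, $372,757.98):
Code 2683.53 is under a tariff-rate quota (threshold 1,255 kg). In-quota: 1,255 kg at 2.5%; over-quota: 768 kg at 24.5%.
Pro-rata value split: in-quota = $372,757.98 × 1,255/2,023 = $231,246.30; over-quota = $372,757.98 − $231,246.30 = $141,511.68.
In-quota duty = $231,246.30 × 2.5% = $5,781.16. Over-quota duty = $141,511.68 × 24.5% = $34,670.36.
Line duty = $5,781.16 + $34,670.36 = $40,451.52.
Line 3 (7045.56, Solena, 883 kg, $69,942.43):
Base rate for 7045.56 is 13.5%.
7045.56 has an FTA preferential rate, but origin Solena is not Erion; base rate stands.
Additional duty on 7045.56 from Solena: +66.6%. Applied ad valorem rate: 13.5% + 66.6% = 80.1%.
Duty = $69,942.43 × 80.1% = $56,023.89.
Total = $19,677.35 + $40,451.52 + $56,023.89 = $116,152.76.

$116,152.76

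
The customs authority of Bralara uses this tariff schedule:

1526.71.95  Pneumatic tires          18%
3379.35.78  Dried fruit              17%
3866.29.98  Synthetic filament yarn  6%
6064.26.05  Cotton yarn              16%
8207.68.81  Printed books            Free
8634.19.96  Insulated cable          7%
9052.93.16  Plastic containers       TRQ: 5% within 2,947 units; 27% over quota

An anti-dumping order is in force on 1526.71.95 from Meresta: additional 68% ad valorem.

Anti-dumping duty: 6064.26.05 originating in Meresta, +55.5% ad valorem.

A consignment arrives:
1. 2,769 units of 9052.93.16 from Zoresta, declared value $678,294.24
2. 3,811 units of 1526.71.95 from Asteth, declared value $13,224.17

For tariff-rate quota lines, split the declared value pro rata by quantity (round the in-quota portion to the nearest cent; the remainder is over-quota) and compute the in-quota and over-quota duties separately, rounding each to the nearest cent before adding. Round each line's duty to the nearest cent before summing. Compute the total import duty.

Line 1 (9052.93.16, Zoresta, 2,769 units, $678,294.24):
Code 9052.93.16 is under a tariff-rate quota (threshold 2,947 units). Quantity 2,769 units is within the quota, so the in-quota rate 5% applies to the full value.
Duty = $678,294.24 × 5% = $33,914.71.
Line 2 (1526.71.95, Asteth, 3,811 units, $13,224.17):
Base rate for 1526.71.95 is 18%.
The additional-duty order on 1526.71.95 targets Meresta, not Asteth; it does not apply.
Duty = $13,224.17 × 18% = $2,380.35.
Total = $33,914.71 + $2,380.35 = $36,295.06.

$36,295.06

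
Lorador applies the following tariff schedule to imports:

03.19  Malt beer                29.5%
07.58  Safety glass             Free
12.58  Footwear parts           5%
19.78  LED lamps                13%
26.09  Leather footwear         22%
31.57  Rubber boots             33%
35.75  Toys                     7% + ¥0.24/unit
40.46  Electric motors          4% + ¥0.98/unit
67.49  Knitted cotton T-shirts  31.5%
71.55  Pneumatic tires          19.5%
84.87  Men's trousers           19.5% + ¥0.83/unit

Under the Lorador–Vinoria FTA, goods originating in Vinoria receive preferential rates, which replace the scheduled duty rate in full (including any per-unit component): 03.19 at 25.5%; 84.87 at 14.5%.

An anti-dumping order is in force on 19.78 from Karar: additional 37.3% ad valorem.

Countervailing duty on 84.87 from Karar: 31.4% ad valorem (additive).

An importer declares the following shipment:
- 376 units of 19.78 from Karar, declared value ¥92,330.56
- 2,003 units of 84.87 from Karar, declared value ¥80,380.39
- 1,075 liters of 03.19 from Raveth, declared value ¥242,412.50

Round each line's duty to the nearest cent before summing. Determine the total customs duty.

Line 1 (19.78, Karar, 376 units, ¥92,330.56):
Base rate for 19.78 is 13%.
Additional duty on 19.78 from Karar: +37.3%. Applied ad valorem rate: 13% + 37.3% = 50.3%.
Duty = ¥92,330.56 × 50.3% = ¥46,442.27.
Line 2 (84.87, Karar, 2,003 units, ¥80,380.39):
Base rate for 84.87 is 19.5% + ¥0.83/unit.
84.87 has an FTA preferential rate, but origin Karar is not Vinoria; base rate stands.
Additional duty on 84.87 from Karar: +31.4%. Applied ad valorem rate: 19.5% + 31.4% = 50.9%.
Duty = ¥80,380.39 × 50.9% + 2,003 × ¥0.83 = ¥42,576.11.
Line 3 (03.19, Raveth, 1,075 liters, ¥242,412.50):
Base rate for 03.19 is 29.5%.
03.19 has an FTA preferential rate, but origin Raveth is not Vinoria; base rate stands.
Duty = ¥242,412.50 × 29.5% = ¥71,511.69.
Total = ¥46,442.27 + ¥42,576.11 + ¥71,511.69 = ¥160,530.07.

¥160,530.07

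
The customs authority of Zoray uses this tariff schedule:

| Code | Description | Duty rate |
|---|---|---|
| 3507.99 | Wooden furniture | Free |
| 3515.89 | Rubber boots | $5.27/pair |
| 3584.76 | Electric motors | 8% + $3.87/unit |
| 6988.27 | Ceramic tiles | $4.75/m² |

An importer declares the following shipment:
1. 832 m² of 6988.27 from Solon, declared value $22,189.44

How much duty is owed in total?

$3,952.00

Line 1 (6988.27, Solon, 832 m², $22,189.44):
Base rate for 6988.27 is $4.75/m².
Duty = 832 × $4.75 = $3,952.00.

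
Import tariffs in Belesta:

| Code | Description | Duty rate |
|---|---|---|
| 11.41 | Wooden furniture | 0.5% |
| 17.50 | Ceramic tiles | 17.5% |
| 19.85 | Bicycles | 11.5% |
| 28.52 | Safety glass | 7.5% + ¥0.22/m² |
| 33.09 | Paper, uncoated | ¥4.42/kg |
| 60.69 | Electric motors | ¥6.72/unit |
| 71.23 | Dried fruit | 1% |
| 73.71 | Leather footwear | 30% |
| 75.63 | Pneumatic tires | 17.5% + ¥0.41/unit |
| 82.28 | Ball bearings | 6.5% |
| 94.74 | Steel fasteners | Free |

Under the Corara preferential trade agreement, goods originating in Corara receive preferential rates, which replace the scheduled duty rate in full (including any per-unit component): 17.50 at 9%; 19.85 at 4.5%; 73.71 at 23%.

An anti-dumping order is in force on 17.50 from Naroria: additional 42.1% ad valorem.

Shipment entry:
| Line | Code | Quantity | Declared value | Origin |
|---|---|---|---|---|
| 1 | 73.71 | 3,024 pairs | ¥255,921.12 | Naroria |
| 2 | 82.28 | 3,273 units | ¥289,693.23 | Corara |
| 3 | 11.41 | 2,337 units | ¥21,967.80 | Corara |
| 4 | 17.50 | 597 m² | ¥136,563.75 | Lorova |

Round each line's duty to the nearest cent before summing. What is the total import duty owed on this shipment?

¥119,614.90

Line 1 (73.71, Naroria, 3,024 pairs, ¥255,921.12):
Base rate for 73.71 is 30%.
73.71 has an FTA preferential rate, but origin Naroria is not Corara; base rate stands.
Duty = ¥255,921.12 × 30% = ¥76,776.34.
Line 2 (82.28, Corara, 3,273 units, ¥289,693.23):
Base rate for 82.28 is 6.5%.
Origin Corara is the FTA partner but 82.28 is not on the preference list; base rate stands.
Duty = ¥289,693.23 × 6.5% = ¥18,830.06.
Line 3 (11.41, Corara, 2,337 units, ¥21,967.80):
Base rate for 11.41 is 0.5%.
Origin Corara is the FTA partner but 11.41 is not on the preference list; base rate stands.
Duty = ¥21,967.80 × 0.5% = ¥109.84.
Line 4 (17.50, Lorova, 597 m², ¥136,563.75):
Base rate for 17.50 is 17.5%.
17.50 has an FTA preferential rate, but origin Lorova is not Corara; base rate stands.
The additional-duty order on 17.50 targets Naroria, not Lorova; it does not apply.
Duty = ¥136,563.75 × 17.5% = ¥23,898.66.
Total = ¥76,776.34 + ¥18,830.06 + ¥109.84 + ¥23,898.66 = ¥119,614.90.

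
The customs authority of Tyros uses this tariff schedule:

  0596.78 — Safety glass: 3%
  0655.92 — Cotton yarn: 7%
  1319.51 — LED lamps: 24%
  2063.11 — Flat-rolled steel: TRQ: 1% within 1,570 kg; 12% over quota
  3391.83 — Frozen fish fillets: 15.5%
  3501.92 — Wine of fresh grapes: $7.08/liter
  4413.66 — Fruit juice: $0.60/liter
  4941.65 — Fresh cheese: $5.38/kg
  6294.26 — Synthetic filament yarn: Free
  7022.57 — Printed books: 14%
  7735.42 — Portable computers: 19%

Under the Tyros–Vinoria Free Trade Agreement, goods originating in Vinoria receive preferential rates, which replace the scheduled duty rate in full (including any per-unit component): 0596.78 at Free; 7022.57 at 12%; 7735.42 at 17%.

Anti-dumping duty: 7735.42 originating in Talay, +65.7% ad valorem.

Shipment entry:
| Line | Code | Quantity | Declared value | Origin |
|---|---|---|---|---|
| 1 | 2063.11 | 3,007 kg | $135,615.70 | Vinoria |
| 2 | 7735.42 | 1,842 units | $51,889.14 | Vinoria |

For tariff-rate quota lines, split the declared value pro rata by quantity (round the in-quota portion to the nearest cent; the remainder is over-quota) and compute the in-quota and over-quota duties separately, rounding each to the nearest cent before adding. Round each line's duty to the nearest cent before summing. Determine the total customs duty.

$17,306.26

Line 1 (2063.11, Vinoria, 3,007 kg, $135,615.70):
Code 2063.11 is under a tariff-rate quota (threshold 1,570 kg). In-quota: 1,570 kg at 1%; over-quota: 1,437 kg at 12%.
Pro-rata value split: in-quota = $135,615.70 × 1,570/3,007 = $70,807.00; over-quota = $135,615.70 − $70,807.00 = $64,808.70.
In-quota duty = $70,807.00 × 1% = $708.07. Over-quota duty = $64,808.70 × 12% = $7,777.04.
Line duty = $708.07 + $7,777.04 = $8,485.11.
Line 2 (7735.42, Vinoria, 1,842 units, $51,889.14):
Base rate for 7735.42 is 19%.
Origin Vinoria qualifies under the Tyros–Vinoria agreement and 7735.42 is covered: preferential rate 17% applies instead.
The additional-duty order on 7735.42 targets Talay, not Vinoria; it does not apply.
Duty = $51,889.14 × 17% = $8,821.15.
Total = $8,485.11 + $8,821.15 = $17,306.26.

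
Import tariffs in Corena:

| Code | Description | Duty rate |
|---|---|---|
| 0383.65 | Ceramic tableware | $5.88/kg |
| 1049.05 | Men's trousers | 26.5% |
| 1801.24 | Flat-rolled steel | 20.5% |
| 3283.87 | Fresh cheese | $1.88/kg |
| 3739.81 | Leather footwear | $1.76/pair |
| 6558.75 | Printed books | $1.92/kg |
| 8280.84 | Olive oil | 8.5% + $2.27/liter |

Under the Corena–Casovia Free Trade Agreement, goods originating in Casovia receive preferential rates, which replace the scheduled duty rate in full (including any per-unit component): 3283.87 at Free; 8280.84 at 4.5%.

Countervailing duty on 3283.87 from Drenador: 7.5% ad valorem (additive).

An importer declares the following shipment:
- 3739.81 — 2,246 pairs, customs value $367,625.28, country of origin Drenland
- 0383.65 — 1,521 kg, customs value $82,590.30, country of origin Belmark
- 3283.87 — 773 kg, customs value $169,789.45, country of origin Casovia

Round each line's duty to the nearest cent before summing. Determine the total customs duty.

Line 1 (3739.81, Drenland, 2,246 pairs, $367,625.28):
Base rate for 3739.81 is $1.76/pair.
Duty = 2,246 × $1.76 = $3,952.96.
Line 2 (0383.65, Belmark, 1,521 kg, $82,590.30):
Base rate for 0383.65 is $5.88/kg.
Duty = 1,521 × $5.88 = $8,943.48.
Line 3 (3283.87, Casovia, 773 kg, $169,789.45):
Base rate for 3283.87 is $1.88/kg.
Origin Casovia qualifies under the Corena–Casovia agreement and 3283.87 is covered: preferential rate Free applies instead.
The additional-duty order on 3283.87 targets Drenador, not Casovia; it does not apply.
Duty = $169,789.45 × 0% = $0.00.
Total = $3,952.96 + $8,943.48 + $0.00 = $12,896.44.

$12,896.44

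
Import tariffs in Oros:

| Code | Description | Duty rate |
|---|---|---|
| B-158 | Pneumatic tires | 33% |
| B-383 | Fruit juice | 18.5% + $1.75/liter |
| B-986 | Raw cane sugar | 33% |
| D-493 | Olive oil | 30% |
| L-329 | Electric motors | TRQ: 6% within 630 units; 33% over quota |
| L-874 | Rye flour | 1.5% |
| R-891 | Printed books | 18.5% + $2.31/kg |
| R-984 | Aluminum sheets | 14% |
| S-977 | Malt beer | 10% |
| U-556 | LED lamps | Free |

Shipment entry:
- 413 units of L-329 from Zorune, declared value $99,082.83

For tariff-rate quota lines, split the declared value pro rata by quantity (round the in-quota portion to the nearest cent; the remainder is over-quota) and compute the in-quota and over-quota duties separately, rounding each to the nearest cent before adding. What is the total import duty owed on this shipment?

Line 1 (L-329, Zorune, 413 units, $99,082.83):
Code L-329 is under a tariff-rate quota (threshold 630 units). Quantity 413 units is within the quota, so the in-quota rate 6% applies to the full value.
Duty = $99,082.83 × 6% = $5,944.97.

$5,944.97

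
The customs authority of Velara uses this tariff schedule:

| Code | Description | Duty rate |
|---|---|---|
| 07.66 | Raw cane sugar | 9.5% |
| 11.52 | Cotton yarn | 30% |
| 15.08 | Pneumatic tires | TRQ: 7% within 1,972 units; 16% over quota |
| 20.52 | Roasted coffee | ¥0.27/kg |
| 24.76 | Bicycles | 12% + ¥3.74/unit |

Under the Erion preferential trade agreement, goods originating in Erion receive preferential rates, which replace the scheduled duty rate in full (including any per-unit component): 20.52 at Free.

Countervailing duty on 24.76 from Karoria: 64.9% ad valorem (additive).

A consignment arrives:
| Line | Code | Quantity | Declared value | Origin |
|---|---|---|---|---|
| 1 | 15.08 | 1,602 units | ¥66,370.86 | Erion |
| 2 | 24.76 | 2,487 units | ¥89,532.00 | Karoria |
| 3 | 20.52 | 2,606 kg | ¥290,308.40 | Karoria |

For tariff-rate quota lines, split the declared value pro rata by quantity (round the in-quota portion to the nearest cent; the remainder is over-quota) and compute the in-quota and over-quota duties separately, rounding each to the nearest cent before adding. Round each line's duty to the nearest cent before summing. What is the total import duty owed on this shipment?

Line 1 (15.08, Erion, 1,602 units, ¥66,370.86):
Code 15.08 is under a tariff-rate quota (threshold 1,972 units). Quantity 1,602 units is within the quota, so the in-quota rate 7% applies to the full value.
Duty = ¥66,370.86 × 7% = ¥4,645.96.
Line 2 (24.76, Karoria, 2,487 units, ¥89,532.00):
Base rate for 24.76 is 12% + ¥3.74/unit.
Additional duty on 24.76 from Karoria: +64.9%. Applied ad valorem rate: 12% + 64.9% = 76.9%.
Duty = ¥89,532.00 × 76.9% + 2,487 × ¥3.74 = ¥78,151.49.
Line 3 (20.52, Karoria, 2,606 kg, ¥290,308.40):
Base rate for 20.52 is ¥0.27/kg.
20.52 has an FTA preferential rate, but origin Karoria is not Erion; base rate stands.
Duty = 2,606 × ¥0.27 = ¥703.62.
Total = ¥4,645.96 + ¥78,151.49 + ¥703.62 = ¥83,501.07.

¥83,501.07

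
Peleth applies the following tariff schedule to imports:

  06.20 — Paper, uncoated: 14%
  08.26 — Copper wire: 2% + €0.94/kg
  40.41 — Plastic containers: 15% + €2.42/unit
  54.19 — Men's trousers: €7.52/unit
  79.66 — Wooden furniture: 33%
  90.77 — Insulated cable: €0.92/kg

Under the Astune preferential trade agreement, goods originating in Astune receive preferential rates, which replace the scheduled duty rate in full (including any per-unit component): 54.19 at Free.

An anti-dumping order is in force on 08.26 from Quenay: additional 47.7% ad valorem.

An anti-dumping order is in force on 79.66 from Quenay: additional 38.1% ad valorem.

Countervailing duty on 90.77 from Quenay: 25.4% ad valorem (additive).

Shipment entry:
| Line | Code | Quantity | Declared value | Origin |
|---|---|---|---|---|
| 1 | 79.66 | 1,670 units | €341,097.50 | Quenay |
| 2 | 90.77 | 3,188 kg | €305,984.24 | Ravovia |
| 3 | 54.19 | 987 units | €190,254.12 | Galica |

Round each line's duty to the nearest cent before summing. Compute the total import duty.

€252,875.52

Line 1 (79.66, Quenay, 1,670 units, €341,097.50):
Base rate for 79.66 is 33%.
Additional duty on 79.66 from Quenay: +38.1%. Applied ad valorem rate: 33% + 38.1% = 71.1%.
Duty = €341,097.50 × 71.1% = €242,520.32.
Line 2 (90.77, Ravovia, 3,188 kg, €305,984.24):
Base rate for 90.77 is €0.92/kg.
The additional-duty order on 90.77 targets Quenay, not Ravovia; it does not apply.
Duty = 3,188 × €0.92 = €2,932.96.
Line 3 (54.19, Galica, 987 units, €190,254.12):
Base rate for 54.19 is €7.52/unit.
54.19 has an FTA preferential rate, but origin Galica is not Astune; base rate stands.
Duty = 987 × €7.52 = €7,422.24.
Total = €242,520.32 + €2,932.96 + €7,422.24 = €252,875.52.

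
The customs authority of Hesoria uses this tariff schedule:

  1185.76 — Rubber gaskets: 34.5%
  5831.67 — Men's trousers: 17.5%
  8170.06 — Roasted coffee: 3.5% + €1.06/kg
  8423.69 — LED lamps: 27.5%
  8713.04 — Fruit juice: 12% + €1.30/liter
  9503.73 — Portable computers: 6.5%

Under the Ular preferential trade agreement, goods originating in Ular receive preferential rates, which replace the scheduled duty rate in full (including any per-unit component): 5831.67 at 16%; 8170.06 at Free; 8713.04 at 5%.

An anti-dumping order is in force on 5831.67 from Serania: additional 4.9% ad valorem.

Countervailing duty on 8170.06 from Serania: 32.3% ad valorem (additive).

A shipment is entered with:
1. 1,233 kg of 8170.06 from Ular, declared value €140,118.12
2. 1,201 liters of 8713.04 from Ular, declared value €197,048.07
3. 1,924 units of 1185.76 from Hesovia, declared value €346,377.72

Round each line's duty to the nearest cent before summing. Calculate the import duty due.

€129,352.71

Line 1 (8170.06, Ular, 1,233 kg, €140,118.12):
Base rate for 8170.06 is 3.5% + €1.06/kg.
Origin Ular qualifies under the Hesoria–Ular agreement and 8170.06 is covered: preferential rate Free applies instead.
The additional-duty order on 8170.06 targets Serania, not Ular; it does not apply.
Duty = €140,118.12 × 0% = €0.00.
Line 2 (8713.04, Ular, 1,201 liters, €197,048.07):
Base rate for 8713.04 is 12% + €1.30/liter.
Origin Ular qualifies under the Hesoria–Ular agreement and 8713.04 is covered: preferential rate 5% applies instead.
Duty = €197,048.07 × 5% = €9,852.40.
Line 3 (1185.76, Hesovia, 1,924 units, €346,377.72):
Base rate for 1185.76 is 34.5%.
Duty = €346,377.72 × 34.5% = €119,500.31.
Total = €0.00 + €9,852.40 + €119,500.31 = €129,352.71.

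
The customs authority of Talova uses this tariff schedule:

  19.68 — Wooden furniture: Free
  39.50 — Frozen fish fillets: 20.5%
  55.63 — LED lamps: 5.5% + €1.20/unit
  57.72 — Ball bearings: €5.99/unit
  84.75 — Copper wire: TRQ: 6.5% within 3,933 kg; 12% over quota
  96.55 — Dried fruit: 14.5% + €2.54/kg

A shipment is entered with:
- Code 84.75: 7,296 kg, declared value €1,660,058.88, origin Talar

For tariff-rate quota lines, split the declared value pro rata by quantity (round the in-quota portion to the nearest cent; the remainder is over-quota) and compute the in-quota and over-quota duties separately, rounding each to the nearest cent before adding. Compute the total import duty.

€149,988.92

Line 1 (84.75, Talar, 7,296 kg, €1,660,058.88):
Code 84.75 is under a tariff-rate quota (threshold 3,933 kg). In-quota: 3,933 kg at 6.5%; over-quota: 3,363 kg at 12%.
Pro-rata value split: in-quota = €1,660,058.88 × 3,933/7,296 = €894,875.49; over-quota = €1,660,058.88 − €894,875.49 = €765,183.39.
In-quota duty = €894,875.49 × 6.5% = €58,166.91. Over-quota duty = €765,183.39 × 12% = €91,822.01.
Line duty = €58,166.91 + €91,822.01 = €149,988.92.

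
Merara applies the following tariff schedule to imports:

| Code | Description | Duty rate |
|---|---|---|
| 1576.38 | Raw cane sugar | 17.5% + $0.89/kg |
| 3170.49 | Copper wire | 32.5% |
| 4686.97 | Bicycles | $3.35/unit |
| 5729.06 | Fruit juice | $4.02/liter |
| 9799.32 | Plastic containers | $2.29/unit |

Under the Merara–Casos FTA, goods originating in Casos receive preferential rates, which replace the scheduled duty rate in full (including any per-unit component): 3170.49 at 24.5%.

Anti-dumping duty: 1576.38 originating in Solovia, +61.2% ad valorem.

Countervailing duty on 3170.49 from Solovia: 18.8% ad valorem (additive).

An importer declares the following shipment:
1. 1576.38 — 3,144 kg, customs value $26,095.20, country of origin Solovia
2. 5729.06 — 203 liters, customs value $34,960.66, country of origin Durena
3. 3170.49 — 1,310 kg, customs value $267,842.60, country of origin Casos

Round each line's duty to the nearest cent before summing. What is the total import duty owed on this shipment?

Line 1 (1576.38, Solovia, 3,144 kg, $26,095.20):
Base rate for 1576.38 is 17.5% + $0.89/kg.
Additional duty on 1576.38 from Solovia: +61.2%. Applied ad valorem rate: 17.5% + 61.2% = 78.7%.
Duty = $26,095.20 × 78.7% + 3,144 × $0.89 = $23,335.08.
Line 2 (5729.06, Durena, 203 liters, $34,960.66):
Base rate for 5729.06 is $4.02/liter.
Duty = 203 × $4.02 = $816.06.
Line 3 (3170.49, Casos, 1,310 kg, $267,842.60):
Base rate for 3170.49 is 32.5%.
Origin Casos qualifies under the Merara–Casos agreement and 3170.49 is covered: preferential rate 24.5% applies instead.
The additional-duty order on 3170.49 targets Solovia, not Casos; it does not apply.
Duty = $267,842.60 × 24.5% = $65,621.44.
Total = $23,335.08 + $816.06 + $65,621.44 = $89,772.58.

$89,772.58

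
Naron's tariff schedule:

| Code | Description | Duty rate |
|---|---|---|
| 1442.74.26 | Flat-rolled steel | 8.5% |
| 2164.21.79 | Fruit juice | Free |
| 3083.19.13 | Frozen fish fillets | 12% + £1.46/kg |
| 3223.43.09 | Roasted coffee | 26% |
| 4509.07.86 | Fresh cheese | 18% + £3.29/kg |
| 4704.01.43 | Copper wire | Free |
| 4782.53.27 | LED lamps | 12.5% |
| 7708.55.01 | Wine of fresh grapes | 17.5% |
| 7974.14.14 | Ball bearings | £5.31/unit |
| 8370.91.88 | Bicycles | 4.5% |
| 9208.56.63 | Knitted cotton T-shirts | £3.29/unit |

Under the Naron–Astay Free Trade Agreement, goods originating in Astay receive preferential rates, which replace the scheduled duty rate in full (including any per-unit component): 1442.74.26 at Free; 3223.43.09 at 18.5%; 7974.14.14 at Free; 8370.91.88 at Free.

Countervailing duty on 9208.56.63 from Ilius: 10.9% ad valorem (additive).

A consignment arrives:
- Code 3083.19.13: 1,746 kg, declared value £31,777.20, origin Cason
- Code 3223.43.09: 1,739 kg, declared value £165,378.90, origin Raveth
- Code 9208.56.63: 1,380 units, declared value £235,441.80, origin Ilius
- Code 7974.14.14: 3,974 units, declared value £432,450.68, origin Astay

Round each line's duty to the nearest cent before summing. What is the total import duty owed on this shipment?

Line 1 (3083.19.13, Cason, 1,746 kg, £31,777.20):
Base rate for 3083.19.13 is 12% + £1.46/kg.
Duty = £31,777.20 × 12% + 1,746 × £1.46 = £6,362.42.
Line 2 (3223.43.09, Raveth, 1,739 kg, £165,378.90):
Base rate for 3223.43.09 is 26%.
3223.43.09 has an FTA preferential rate, but origin Raveth is not Astay; base rate stands.
Duty = £165,378.90 × 26% = £42,998.51.
Line 3 (9208.56.63, Ilius, 1,380 units, £235,441.80):
Base rate for 9208.56.63 is £3.29/unit.
Additional duty on 9208.56.63 from Ilius: +10.9% ad valorem. Applied ad valorem rate = 10.9%.
Duty = £235,441.80 × 10.9% + 1,380 × £3.29 = £30,203.36.
Line 4 (7974.14.14, Astay, 3,974 units, £432,450.68):
Base rate for 7974.14.14 is £5.31/unit.
Origin Astay qualifies under the Naron–Astay agreement and 7974.14.14 is covered: preferential rate Free applies instead.
Duty = £432,450.68 × 0% = £0.00.
Total = £6,362.42 + £42,998.51 + £30,203.36 + £0.00 = £79,564.29.

£79,564.29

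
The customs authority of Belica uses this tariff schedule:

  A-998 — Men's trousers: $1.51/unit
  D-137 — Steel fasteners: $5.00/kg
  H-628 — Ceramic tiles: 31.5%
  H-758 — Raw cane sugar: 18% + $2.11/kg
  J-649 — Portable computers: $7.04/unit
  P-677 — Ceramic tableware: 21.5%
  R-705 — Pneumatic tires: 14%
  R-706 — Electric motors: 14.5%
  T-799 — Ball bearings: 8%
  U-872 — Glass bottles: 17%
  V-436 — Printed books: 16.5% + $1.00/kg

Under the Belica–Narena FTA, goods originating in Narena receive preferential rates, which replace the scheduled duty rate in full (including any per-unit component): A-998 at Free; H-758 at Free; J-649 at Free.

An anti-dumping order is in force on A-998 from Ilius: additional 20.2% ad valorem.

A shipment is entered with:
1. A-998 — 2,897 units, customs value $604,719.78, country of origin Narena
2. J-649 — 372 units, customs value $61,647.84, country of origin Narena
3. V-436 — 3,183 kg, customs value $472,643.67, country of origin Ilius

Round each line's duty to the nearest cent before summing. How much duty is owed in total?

Line 1 (A-998, Narena, 2,897 units, $604,719.78):
Base rate for A-998 is $1.51/unit.
Origin Narena qualifies under the Belica–Narena agreement and A-998 is covered: preferential rate Free applies instead.
The additional-duty order on A-998 targets Ilius, not Narena; it does not apply.
Duty = $604,719.78 × 0% = $0.00.
Line 2 (J-649, Narena, 372 units, $61,647.84):
Base rate for J-649 is $7.04/unit.
Origin Narena qualifies under the Belica–Narena agreement and J-649 is covered: preferential rate Free applies instead.
Duty = $61,647.84 × 0% = $0.00.
Line 3 (V-436, Ilius, 3,183 kg, $472,643.67):
Base rate for V-436 is 16.5% + $1.00/kg.
Duty = $472,643.67 × 16.5% + 3,183 × $1.00 = $81,169.21.
Total = $0.00 + $0.00 + $81,169.21 = $81,169.21.

$81,169.21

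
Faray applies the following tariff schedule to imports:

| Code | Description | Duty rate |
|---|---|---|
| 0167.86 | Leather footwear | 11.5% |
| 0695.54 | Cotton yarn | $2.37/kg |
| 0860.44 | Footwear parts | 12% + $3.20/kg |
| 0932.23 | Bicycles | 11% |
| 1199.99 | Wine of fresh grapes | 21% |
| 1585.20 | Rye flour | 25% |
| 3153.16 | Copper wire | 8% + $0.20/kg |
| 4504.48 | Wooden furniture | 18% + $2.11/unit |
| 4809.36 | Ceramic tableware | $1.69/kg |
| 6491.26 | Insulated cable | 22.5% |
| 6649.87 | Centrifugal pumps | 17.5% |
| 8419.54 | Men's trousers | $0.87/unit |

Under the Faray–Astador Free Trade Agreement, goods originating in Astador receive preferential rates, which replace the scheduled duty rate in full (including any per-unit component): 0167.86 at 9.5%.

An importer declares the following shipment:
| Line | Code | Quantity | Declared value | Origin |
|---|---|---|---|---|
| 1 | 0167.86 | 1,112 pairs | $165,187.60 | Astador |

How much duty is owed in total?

$15,692.82

Line 1 (0167.86, Astador, 1,112 pairs, $165,187.60):
Base rate for 0167.86 is 11.5%.
Origin Astador qualifies under the Faray–Astador agreement and 0167.86 is covered: preferential rate 9.5% applies instead.
Duty = $165,187.60 × 9.5% = $15,692.82.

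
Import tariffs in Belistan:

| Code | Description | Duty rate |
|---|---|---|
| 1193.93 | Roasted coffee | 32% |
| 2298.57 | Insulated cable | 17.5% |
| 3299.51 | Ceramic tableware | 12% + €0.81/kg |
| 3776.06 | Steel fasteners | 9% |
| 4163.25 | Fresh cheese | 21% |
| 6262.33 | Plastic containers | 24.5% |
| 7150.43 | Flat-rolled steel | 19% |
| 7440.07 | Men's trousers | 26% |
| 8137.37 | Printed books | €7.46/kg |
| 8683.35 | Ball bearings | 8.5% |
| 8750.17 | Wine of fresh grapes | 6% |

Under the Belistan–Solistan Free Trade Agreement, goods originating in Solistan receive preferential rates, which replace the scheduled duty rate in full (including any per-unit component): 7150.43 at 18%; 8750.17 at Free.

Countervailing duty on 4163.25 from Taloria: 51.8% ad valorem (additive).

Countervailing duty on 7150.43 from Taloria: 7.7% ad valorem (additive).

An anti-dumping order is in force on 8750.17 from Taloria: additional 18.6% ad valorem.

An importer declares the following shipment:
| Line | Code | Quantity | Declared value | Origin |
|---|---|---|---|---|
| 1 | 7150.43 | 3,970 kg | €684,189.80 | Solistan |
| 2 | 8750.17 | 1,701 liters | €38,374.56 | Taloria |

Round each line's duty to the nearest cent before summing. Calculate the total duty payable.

€132,594.30

Line 1 (7150.43, Solistan, 3,970 kg, €684,189.80):
Base rate for 7150.43 is 19%.
Origin Solistan qualifies under the Belistan–Solistan agreement and 7150.43 is covered: preferential rate 18% applies instead.
The additional-duty order on 7150.43 targets Taloria, not Solistan; it does not apply.
Duty = €684,189.80 × 18% = €123,154.16.
Line 2 (8750.17, Taloria, 1,701 liters, €38,374.56):
Base rate for 8750.17 is 6%.
8750.17 has an FTA preferential rate, but origin Taloria is not Solistan; base rate stands.
Additional duty on 8750.17 from Taloria: +18.6%. Applied ad valorem rate: 6% + 18.6% = 24.6%.
Duty = €38,374.56 × 24.6% = €9,440.14.
Total = €123,154.16 + €9,440.14 = €132,594.30.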